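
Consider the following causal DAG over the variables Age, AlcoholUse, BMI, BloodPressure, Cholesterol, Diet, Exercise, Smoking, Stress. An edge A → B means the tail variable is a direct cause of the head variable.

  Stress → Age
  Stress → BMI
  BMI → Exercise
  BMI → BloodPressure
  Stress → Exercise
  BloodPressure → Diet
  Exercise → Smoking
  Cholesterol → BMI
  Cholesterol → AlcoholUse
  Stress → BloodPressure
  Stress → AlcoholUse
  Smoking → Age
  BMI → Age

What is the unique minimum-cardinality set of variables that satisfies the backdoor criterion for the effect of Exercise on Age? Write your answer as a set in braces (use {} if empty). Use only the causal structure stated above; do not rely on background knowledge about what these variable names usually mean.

Variables eligible for adjustment (non-descendants of Exercise, excluding Exercise and Age): {AlcoholUse, BMI, BloodPressure, Cholesterol, Diet, Stress}.
Backdoor paths from Exercise to Age:
  P1: Exercise <- Stress -> BMI -> Age
  P2: Exercise <- Stress -> BloodPressure <- BMI -> Age
  P3: Exercise <- Stress -> AlcoholUse <- Cholesterol -> BMI -> Age
  P4: Exercise <- Stress -> Age
  P5: Exercise <- BMI <- Stress -> Age
  P6: Exercise <- BMI <- Cholesterol -> AlcoholUse <- Stress -> Age
  P7: Exercise <- BMI -> BloodPressure <- Stress -> Age
  P8: Exercise <- BMI -> Age
The empty set is not sufficient: P1 (Exercise <- Stress -> BMI -> Age) has no collider blocking it and no conditioned non-collider, so it is open.
Try {BMI, Stress}:
  P1: blocked at fork node Stress ∈ conditioning set.
  P2: blocked at fork node Stress ∈ conditioning set.
  P3: blocked at fork node Stress ∈ conditioning set.
  P4: blocked at fork node Stress ∈ conditioning set.
  P5: blocked at chain node BMI ∈ conditioning set.
  P6: blocked at chain node BMI ∈ conditioning set.
  P7: blocked at fork node BMI ∈ conditioning set.
  P8: blocked at fork node BMI ∈ conditioning set.
{BMI, Stress} contains no descendant of Exercise and blocks every backdoor path.
Every element of {BMI, Stress} is needed (dropping BMI leaves P8 open; dropping Stress leaves P4 open), so no proper subset is valid.
Among all size-2 subsets of the eligible variables, only {BMI, Stress} blocks every backdoor path, so it is the unique smallest valid adjustment set.

{BMI, Stress}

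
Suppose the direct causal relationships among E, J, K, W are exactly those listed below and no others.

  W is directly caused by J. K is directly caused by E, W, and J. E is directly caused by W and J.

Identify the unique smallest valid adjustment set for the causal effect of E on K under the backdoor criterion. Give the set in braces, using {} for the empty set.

Variables eligible for adjustment (non-descendants of E, excluding E and K): {J, W}.
Backdoor paths from E to K:
  P1: E <- J -> W -> K
  P2: E <- J -> K
  P3: E <- W <- J -> K
  P4: E <- W -> K
The empty set is not sufficient: P1 (E <- J -> W -> K) has no collider blocking it and no conditioned non-collider, so it is open.
Try {J, W}:
  P1: blocked at fork node J ∈ conditioning set.
  P2: blocked at fork node J ∈ conditioning set.
  P3: blocked at chain node W ∈ conditioning set.
  P4: blocked at fork node W ∈ conditioning set.
{J, W} contains no descendant of E and blocks every backdoor path.
Every element of {J, W} is needed (dropping J leaves P2 open; dropping W leaves P4 open), so no proper subset is valid.
Among all size-2 subsets of the eligible variables, only {J, W} blocks every backdoor path, so it is the unique smallest valid adjustment set.

{J, W}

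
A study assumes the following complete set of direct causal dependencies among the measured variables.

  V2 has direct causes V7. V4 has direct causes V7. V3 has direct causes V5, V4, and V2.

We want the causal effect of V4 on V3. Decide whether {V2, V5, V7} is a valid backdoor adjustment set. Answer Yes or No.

Yes

Backdoor paths from V4 to V3 (paths whose first edge points into V4):
  P1: V4 <- V7 -> V2 -> V3
Condition 1 (no descendant of V4 in the set): holds — descendants of V4 are {V3}; none are in {V2, V5, V7}.
Condition 2 (every backdoor path blocked by {V2, V5, V7}):
  P1: blocked at fork node V7 ∈ conditioning set.
{V2, V5, V7} satisfies the backdoor criterion.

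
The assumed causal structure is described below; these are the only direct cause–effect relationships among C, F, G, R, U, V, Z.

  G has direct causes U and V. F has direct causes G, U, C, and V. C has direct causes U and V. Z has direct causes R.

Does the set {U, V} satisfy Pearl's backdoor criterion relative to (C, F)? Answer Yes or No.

Yes

Backdoor paths from C to F (paths whose first edge points into C):
  P1: C <- V -> G <- U -> F
  P2: C <- V -> G -> F
  P3: C <- V -> F
  P4: C <- U -> G <- V -> F
  P5: C <- U -> G -> F
  P6: C <- U -> F
Condition 1 (no descendant of C in the set): holds — descendants of C are {F}; none are in {U, V}.
Condition 2 (every backdoor path blocked by {U, V}):
  P1: blocked at fork node V ∈ conditioning set.
  P2: blocked at fork node V ∈ conditioning set.
  P3: blocked at fork node V ∈ conditioning set.
  P4: blocked at fork node U ∈ conditioning set.
  P5: blocked at fork node U ∈ conditioning set.
  P6: blocked at fork node U ∈ conditioning set.
{U, V} satisfies the backdoor criterion.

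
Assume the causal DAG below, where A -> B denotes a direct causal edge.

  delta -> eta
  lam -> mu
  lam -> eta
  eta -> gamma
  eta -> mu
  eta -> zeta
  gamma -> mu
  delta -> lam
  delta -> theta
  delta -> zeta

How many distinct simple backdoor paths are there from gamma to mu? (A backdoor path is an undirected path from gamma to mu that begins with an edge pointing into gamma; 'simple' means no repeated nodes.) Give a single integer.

A backdoor path from gamma to mu is any simple undirected path whose first edge points into gamma (i.e. leaves gamma via a parent).
Parents of gamma: {eta}.
Enumerating:
  P1: gamma <- eta <- delta -> lam -> mu
  P2: gamma <- eta <- lam -> mu
  P3: gamma <- eta -> zeta <- delta -> lam -> mu
  P4: gamma <- eta -> mu
That exhausts the simple backdoor paths. Count: 4.

4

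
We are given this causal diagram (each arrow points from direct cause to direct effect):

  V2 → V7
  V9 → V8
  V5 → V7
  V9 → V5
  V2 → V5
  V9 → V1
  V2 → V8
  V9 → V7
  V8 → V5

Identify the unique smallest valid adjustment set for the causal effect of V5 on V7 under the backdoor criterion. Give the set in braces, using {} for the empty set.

{V2, V9}

Variables eligible for adjustment (non-descendants of V5, excluding V5 and V7): {V1, V2, V8, V9}.
Backdoor paths from V5 to V7:
  P1: V5 <- V9 -> V8 <- V2 -> V7
  P2: V5 <- V9 -> V7
  P3: V5 <- V2 -> V8 <- V9 -> V7
  P4: V5 <- V2 -> V7
  P5: V5 <- V8 <- V9 -> V7
  P6: V5 <- V8 <- V2 -> V7
The empty set is not sufficient: P2 (V5 <- V9 -> V7) has no collider blocking it and no conditioned non-collider, so it is open.
Try {V2, V9}:
  P1: blocked at fork node V9 ∈ conditioning set.
  P2: blocked at fork node V9 ∈ conditioning set.
  P3: blocked at fork node V2 ∈ conditioning set.
  P4: blocked at fork node V2 ∈ conditioning set.
  P5: blocked at fork node V9 ∈ conditioning set.
  P6: blocked at fork node V2 ∈ conditioning set.
{V2, V9} contains no descendant of V5 and blocks every backdoor path.
Every element of {V2, V9} is needed (dropping V2 leaves P4 open; dropping V9 leaves P2 open), so no proper subset is valid.
Among all size-2 subsets of the eligible variables, only {V2, V9} blocks every backdoor path, so it is the unique smallest valid adjustment set.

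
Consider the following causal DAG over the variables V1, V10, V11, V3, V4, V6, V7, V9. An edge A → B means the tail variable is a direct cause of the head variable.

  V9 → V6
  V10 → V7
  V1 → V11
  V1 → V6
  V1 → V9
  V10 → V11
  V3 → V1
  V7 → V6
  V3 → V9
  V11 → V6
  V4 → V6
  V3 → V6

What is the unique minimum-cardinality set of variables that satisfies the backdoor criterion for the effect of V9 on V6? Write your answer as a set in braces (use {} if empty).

{V1, V3}

Variables eligible for adjustment (non-descendants of V9, excluding V9 and V6): {V1, V10, V11, V3, V4, V7}.
Backdoor paths from V9 to V6:
  P1: V9 <- V3 -> V1 -> V11 <- V10 -> V7 -> V6
  P2: V9 <- V3 -> V1 -> V11 -> V6
  P3: V9 <- V3 -> V1 -> V6
  P4: V9 <- V3 -> V6
  P5: V9 <- V1 <- V3 -> V6
  P6: V9 <- V1 -> V11 <- V10 -> V7 -> V6
  P7: V9 <- V1 -> V11 -> V6
  P8: V9 <- V1 -> V6
The empty set is not sufficient: P2 (V9 <- V3 -> V1 -> V11 -> V6) has no collider blocking it and no conditioned non-collider, so it is open.
Try {V1, V3}:
  P1: blocked at fork node V3 ∈ conditioning set.
  P2: blocked at fork node V3 ∈ conditioning set.
  P3: blocked at fork node V3 ∈ conditioning set.
  P4: blocked at fork node V3 ∈ conditioning set.
  P5: blocked at chain node V1 ∈ conditioning set.
  P6: blocked at fork node V1 ∈ conditioning set.
  P7: blocked at fork node V1 ∈ conditioning set.
  P8: blocked at fork node V1 ∈ conditioning set.
{V1, V3} contains no descendant of V9 and blocks every backdoor path.
Every element of {V1, V3} is needed (dropping V1 leaves P7 open; dropping V3 leaves P4 open), so no proper subset is valid.
Among all size-2 subsets of the eligible variables, only {V1, V3} blocks every backdoor path, so it is the unique smallest valid adjustment set.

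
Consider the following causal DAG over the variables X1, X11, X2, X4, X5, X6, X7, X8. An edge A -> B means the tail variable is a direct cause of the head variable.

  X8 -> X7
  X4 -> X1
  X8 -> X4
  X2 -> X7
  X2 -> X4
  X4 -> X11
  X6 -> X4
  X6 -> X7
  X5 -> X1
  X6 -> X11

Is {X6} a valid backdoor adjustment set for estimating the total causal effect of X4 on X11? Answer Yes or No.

Backdoor paths from X4 to X11 (paths whose first edge points into X4):
  P1: X4 <- X6 -> X11
  P2: X4 <- X2 -> X7 <- X6 -> X11
  P3: X4 <- X8 -> X7 <- X6 -> X11
Condition 1 (no descendant of X4 in the set): holds — descendants of X4 are {X1, X11}; none are in {X6}.
Condition 2 (every backdoor path blocked by {X6}):
  P1: blocked at fork node X6 ∈ conditioning set.
  P2: blocked at collider X7 (neither it nor any descendant is in the conditioning set).
  P3: blocked at collider X7 (neither it nor any descendant is in the conditioning set).
{X6} satisfies the backdoor criterion.

Yes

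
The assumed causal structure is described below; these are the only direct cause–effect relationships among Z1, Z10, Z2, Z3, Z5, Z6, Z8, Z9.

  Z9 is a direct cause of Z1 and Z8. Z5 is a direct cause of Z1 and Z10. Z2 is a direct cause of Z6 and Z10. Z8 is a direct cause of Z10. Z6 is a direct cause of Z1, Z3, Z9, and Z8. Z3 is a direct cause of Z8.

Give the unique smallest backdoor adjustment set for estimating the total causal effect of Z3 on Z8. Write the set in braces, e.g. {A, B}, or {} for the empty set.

Variables eligible for adjustment (non-descendants of Z3, excluding Z3 and Z8): {Z1, Z2, Z5, Z6, Z9}.
Backdoor paths from Z3 to Z8:
  P1: Z3 <- Z6 <- Z2 -> Z10 <- Z5 -> Z1 <- Z9 -> Z8
  P2: Z3 <- Z6 <- Z2 -> Z10 <- Z8
  P3: Z3 <- Z6 -> Z9 -> Z1 <- Z5 -> Z10 <- Z8
  P4: Z3 <- Z6 -> Z9 -> Z8
  P5: Z3 <- Z6 -> Z1 <- Z9 -> Z8
  P6: Z3 <- Z6 -> Z1 <- Z5 -> Z10 <- Z8
  P7: Z3 <- Z6 -> Z8
The empty set is not sufficient: P4 (Z3 <- Z6 -> Z9 -> Z8) has no collider blocking it and no conditioned non-collider, so it is open.
Try {Z6}:
  P1: blocked at chain node Z6 ∈ conditioning set.
  P2: blocked at chain node Z6 ∈ conditioning set.
  P3: blocked at fork node Z6 ∈ conditioning set.
  P4: blocked at fork node Z6 ∈ conditioning set.
  P5: blocked at fork node Z6 ∈ conditioning set.
  P6: blocked at fork node Z6 ∈ conditioning set.
  P7: blocked at fork node Z6 ∈ conditioning set.
{Z6} contains no descendant of Z3 and blocks every backdoor path.
No other singleton works — e.g. {Z2} leaves P4 open — so {Z6} is the unique smallest valid adjustment set.

{Z6}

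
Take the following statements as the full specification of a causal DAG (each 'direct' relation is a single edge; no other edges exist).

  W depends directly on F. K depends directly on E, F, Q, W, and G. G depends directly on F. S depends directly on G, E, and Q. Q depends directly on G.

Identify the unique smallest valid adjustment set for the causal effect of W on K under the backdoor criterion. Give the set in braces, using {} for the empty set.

{F}

Variables eligible for adjustment (non-descendants of W, excluding W and K): {E, F, G, Q, S}.
Backdoor paths from W to K:
  P1: W <- F -> G -> Q -> S <- E -> K
  P2: W <- F -> G -> Q -> K
  P3: W <- F -> G -> S <- Q -> K
  P4: W <- F -> G -> S <- E -> K
  P5: W <- F -> G -> K
  P6: W <- F -> K
The empty set is not sufficient: P2 (W <- F -> G -> Q -> K) has no collider blocking it and no conditioned non-collider, so it is open.
Try {F}:
  P1: blocked at fork node F ∈ conditioning set.
  P2: blocked at fork node F ∈ conditioning set.
  P3: blocked at fork node F ∈ conditioning set.
  P4: blocked at fork node F ∈ conditioning set.
  P5: blocked at fork node F ∈ conditioning set.
  P6: blocked at fork node F ∈ conditioning set.
{F} contains no descendant of W and blocks every backdoor path.
No other singleton works — e.g. {G} leaves P6 open — so {F} is the unique smallest valid adjustment set.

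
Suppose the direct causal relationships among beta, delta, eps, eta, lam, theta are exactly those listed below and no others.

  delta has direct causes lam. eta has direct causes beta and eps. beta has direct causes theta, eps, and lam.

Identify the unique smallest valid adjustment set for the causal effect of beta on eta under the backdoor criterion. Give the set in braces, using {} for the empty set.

{eps}

Variables eligible for adjustment (non-descendants of beta, excluding beta and eta): {delta, eps, lam, theta}.
Backdoor paths from beta to eta:
  P1: beta <- eps -> eta
The empty set is not sufficient: P1 (beta <- eps -> eta) has no collider blocking it and no conditioned non-collider, so it is open.
Try {eps}:
  P1: blocked at fork node eps ∈ conditioning set.
{eps} contains no descendant of beta and blocks every backdoor path.
No other singleton works — e.g. {lam} leaves P1 open — so {eps} is the unique smallest valid adjustment set.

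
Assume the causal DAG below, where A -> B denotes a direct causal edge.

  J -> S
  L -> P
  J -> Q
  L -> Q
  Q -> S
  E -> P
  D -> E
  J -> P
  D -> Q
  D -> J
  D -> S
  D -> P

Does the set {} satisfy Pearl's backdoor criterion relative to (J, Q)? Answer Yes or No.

Backdoor paths from J to Q (paths whose first edge points into J):
  P1: J <- D -> E -> P <- L -> Q
  P2: J <- D -> P <- L -> Q
  P3: J <- D -> Q
  P4: J <- D -> S <- Q
Condition 1 (no descendant of J in the set): holds — descendants of J are {P, Q, S}; none are in {}.
Condition 2 (every backdoor path blocked by {}):
  P1: blocked at collider P (neither it nor any descendant is in the conditioning set).
  P2: blocked at collider P (neither it nor any descendant is in the conditioning set).
  P3: open — no interior node is in the conditioning set.
  P4: blocked at collider S (neither it nor any descendant is in the conditioning set).
{} does not satisfy the backdoor criterion.

No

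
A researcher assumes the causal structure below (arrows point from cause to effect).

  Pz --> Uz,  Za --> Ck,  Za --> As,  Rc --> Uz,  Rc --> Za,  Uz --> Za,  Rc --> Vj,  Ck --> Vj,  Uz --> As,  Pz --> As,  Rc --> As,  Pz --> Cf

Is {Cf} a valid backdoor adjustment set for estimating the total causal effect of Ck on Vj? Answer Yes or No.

No

Backdoor paths from Ck to Vj (paths whose first edge points into Ck):
  P1: Ck <- Za <- Rc -> Vj
  P2: Ck <- Za <- Uz <- Pz -> As <- Rc -> Vj
  P3: Ck <- Za <- Uz <- Rc -> Vj
  P4: Ck <- Za <- Uz -> As <- Rc -> Vj
  P5: Ck <- Za -> As <- Pz -> Uz <- Rc -> Vj
  P6: Ck <- Za -> As <- Rc -> Vj
  P7: Ck <- Za -> As <- Uz <- Rc -> Vj
Condition 1 (no descendant of Ck in the set): holds — descendants of Ck are {Vj}; none are in {Cf}.
Condition 2 (every backdoor path blocked by {Cf}):
  P1: open — no interior node is in the conditioning set.
  P2: blocked at collider As (neither it nor any descendant is in the conditioning set).
  P3: open — no interior node is in the conditioning set.
  P4: blocked at collider As (neither it nor any descendant is in the conditioning set).
  P5: blocked at collider As (neither it nor any descendant is in the conditioning set).
  P6: blocked at collider As (neither it nor any descendant is in the conditioning set).
  P7: blocked at collider As (neither it nor any descendant is in the conditioning set).
{Cf} does not satisfy the backdoor criterion.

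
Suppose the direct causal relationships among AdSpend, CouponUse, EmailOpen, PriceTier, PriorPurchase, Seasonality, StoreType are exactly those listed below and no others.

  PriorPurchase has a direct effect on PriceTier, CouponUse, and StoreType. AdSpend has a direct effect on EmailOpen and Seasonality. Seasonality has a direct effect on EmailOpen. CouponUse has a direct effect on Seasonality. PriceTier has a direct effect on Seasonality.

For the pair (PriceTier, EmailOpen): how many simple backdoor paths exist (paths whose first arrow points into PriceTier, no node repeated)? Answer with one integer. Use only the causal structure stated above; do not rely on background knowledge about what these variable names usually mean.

A backdoor path from PriceTier to EmailOpen is any simple undirected path whose first edge points into PriceTier (i.e. leaves PriceTier via a parent).
Parents of PriceTier: {PriorPurchase}.
Enumerating:
  P1: PriceTier <- PriorPurchase -> CouponUse -> Seasonality <- AdSpend -> EmailOpen
  P2: PriceTier <- PriorPurchase -> CouponUse -> Seasonality -> EmailOpen
That exhausts the simple backdoor paths. Count: 2.

2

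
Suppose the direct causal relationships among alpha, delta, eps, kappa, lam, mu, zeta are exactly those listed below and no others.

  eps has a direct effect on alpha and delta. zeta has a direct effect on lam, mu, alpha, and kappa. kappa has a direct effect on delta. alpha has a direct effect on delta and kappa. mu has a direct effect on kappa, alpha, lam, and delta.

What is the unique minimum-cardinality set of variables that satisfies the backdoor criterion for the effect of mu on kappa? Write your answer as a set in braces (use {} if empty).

{zeta}

Variables eligible for adjustment (non-descendants of mu, excluding mu and kappa): {eps, zeta}.
Backdoor paths from mu to kappa:
  P1: mu <- zeta -> alpha <- eps -> delta <- kappa
  P2: mu <- zeta -> alpha -> kappa
  P3: mu <- zeta -> alpha -> delta <- kappa
  P4: mu <- zeta -> kappa
The empty set is not sufficient: P2 (mu <- zeta -> alpha -> kappa) has no collider blocking it and no conditioned non-collider, so it is open.
Try {zeta}:
  P1: blocked at fork node zeta ∈ conditioning set.
  P2: blocked at fork node zeta ∈ conditioning set.
  P3: blocked at fork node zeta ∈ conditioning set.
  P4: blocked at fork node zeta ∈ conditioning set.
{zeta} contains no descendant of mu and blocks every backdoor path.
No other singleton works — e.g. {eps} leaves P2 open — so {zeta} is the unique smallest valid adjustment set.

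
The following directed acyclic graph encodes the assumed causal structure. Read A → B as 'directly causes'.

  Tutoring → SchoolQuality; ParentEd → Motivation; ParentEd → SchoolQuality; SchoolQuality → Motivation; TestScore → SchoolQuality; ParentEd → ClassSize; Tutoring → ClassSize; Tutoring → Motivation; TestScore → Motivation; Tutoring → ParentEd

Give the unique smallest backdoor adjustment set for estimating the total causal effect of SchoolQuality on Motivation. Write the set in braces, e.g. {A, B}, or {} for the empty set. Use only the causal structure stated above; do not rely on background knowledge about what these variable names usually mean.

Variables eligible for adjustment (non-descendants of SchoolQuality, excluding SchoolQuality and Motivation): {ClassSize, ParentEd, TestScore, Tutoring}.
Backdoor paths from SchoolQuality to Motivation:
  P1: SchoolQuality <- Tutoring -> ParentEd -> Motivation
  P2: SchoolQuality <- Tutoring -> ClassSize <- ParentEd -> Motivation
  P3: SchoolQuality <- Tutoring -> Motivation
  P4: SchoolQuality <- TestScore -> Motivation
  P5: SchoolQuality <- ParentEd <- Tutoring -> Motivation
  P6: SchoolQuality <- ParentEd -> ClassSize <- Tutoring -> Motivation
  P7: SchoolQuality <- ParentEd -> Motivation
The empty set is not sufficient: P1 (SchoolQuality <- Tutoring -> ParentEd -> Motivation) has no collider blocking it and no conditioned non-collider, so it is open.
Try {ParentEd, TestScore, Tutoring}:
  P1: blocked at fork node Tutoring ∈ conditioning set.
  P2: blocked at fork node Tutoring ∈ conditioning set.
  P3: blocked at fork node Tutoring ∈ conditioning set.
  P4: blocked at fork node TestScore ∈ conditioning set.
  P5: blocked at chain node ParentEd ∈ conditioning set.
  P6: blocked at fork node ParentEd ∈ conditioning set.
  P7: blocked at fork node ParentEd ∈ conditioning set.
{ParentEd, TestScore, Tutoring} contains no descendant of SchoolQuality and blocks every backdoor path.
Every element of {ParentEd, TestScore, Tutoring} is needed (dropping ParentEd leaves P7 open; dropping TestScore leaves P4 open; dropping Tutoring leaves P3 open), so no proper subset is valid.
Among all size-3 subsets of the eligible variables, only {ParentEd, TestScore, Tutoring} blocks every backdoor path, so it is the unique smallest valid adjustment set.

{ParentEd, TestScore, Tutoring}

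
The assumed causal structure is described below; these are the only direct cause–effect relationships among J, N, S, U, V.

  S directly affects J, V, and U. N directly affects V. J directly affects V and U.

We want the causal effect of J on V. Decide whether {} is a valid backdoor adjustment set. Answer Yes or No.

Backdoor paths from J to V (paths whose first edge points into J):
  P1: J <- S -> V
Condition 1 (no descendant of J in the set): holds — descendants of J are {U, V}; none are in {}.
Condition 2 (every backdoor path blocked by {}):
  P1: open — no interior node is in the conditioning set.
{} does not satisfy the backdoor criterion.

No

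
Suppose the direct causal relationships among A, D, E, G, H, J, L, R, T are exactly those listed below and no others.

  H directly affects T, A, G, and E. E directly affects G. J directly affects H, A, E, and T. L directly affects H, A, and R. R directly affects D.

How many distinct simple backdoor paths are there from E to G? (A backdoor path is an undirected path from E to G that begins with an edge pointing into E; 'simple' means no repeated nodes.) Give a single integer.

A backdoor path from E to G is any simple undirected path whose first edge points into E (i.e. leaves E via a parent).
Parents of E: {H, J}.
Enumerating:
  P1: E <- J -> H -> G
  P2: E <- J -> T <- H -> G
  P3: E <- J -> A <- L -> H -> G
  P4: E <- J -> A <- H -> G
  P5: E <- H -> G
That exhausts the simple backdoor paths. Count: 5.

5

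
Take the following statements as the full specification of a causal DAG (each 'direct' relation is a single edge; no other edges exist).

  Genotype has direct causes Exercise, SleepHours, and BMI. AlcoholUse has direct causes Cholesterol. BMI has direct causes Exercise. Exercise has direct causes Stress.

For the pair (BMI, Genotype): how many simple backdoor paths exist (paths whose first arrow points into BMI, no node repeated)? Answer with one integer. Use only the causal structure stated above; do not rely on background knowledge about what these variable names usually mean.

A backdoor path from BMI to Genotype is any simple undirected path whose first edge points into BMI (i.e. leaves BMI via a parent).
Parents of BMI: {Exercise}.
Enumerating:
  P1: BMI <- Exercise -> Genotype
That exhausts the simple backdoor paths. Count: 1.

1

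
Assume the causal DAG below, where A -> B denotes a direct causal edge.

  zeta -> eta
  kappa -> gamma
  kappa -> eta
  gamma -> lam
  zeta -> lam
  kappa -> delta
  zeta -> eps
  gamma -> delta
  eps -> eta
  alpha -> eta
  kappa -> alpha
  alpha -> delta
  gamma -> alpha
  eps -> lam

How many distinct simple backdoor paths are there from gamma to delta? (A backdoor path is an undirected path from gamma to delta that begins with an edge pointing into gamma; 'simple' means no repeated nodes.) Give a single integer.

A backdoor path from gamma to delta is any simple undirected path whose first edge points into gamma (i.e. leaves gamma via a parent).
Parents of gamma: {kappa}.
Enumerating:
  P1: gamma <- kappa -> alpha -> delta
  P2: gamma <- kappa -> eta <- alpha -> delta
  P3: gamma <- kappa -> delta
That exhausts the simple backdoor paths. Count: 3.

3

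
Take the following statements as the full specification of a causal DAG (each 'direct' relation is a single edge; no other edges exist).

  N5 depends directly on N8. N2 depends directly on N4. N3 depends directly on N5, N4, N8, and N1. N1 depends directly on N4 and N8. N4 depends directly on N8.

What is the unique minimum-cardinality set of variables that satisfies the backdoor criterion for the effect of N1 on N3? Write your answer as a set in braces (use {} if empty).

Variables eligible for adjustment (non-descendants of N1, excluding N1 and N3): {N2, N4, N5, N8}.
Backdoor paths from N1 to N3:
  P1: N1 <- N8 -> N4 -> N3
  P2: N1 <- N8 -> N5 -> N3
  P3: N1 <- N8 -> N3
  P4: N1 <- N4 <- N8 -> N5 -> N3
  P5: N1 <- N4 <- N8 -> N3
  P6: N1 <- N4 -> N3
The empty set is not sufficient: P1 (N1 <- N8 -> N4 -> N3) has no collider blocking it and no conditioned non-collider, so it is open.
Try {N4, N8}:
  P1: blocked at fork node N8 ∈ conditioning set.
  P2: blocked at fork node N8 ∈ conditioning set.
  P3: blocked at fork node N8 ∈ conditioning set.
  P4: blocked at chain node N4 ∈ conditioning set.
  P5: blocked at chain node N4 ∈ conditioning set.
  P6: blocked at fork node N4 ∈ conditioning set.
{N4, N8} contains no descendant of N1 and blocks every backdoor path.
Every element of {N4, N8} is needed (dropping N4 leaves P6 open; dropping N8 leaves P2 open), so no proper subset is valid.
Among all size-2 subsets of the eligible variables, only {N4, N8} blocks every backdoor path, so it is the unique smallest valid adjustment set.

{N4, N8}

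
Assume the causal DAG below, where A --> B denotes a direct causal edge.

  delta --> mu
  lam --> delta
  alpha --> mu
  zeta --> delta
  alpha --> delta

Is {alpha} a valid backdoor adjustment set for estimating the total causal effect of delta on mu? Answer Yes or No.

Yes

Backdoor paths from delta to mu (paths whose first edge points into delta):
  P1: delta <- alpha -> mu
Condition 1 (no descendant of delta in the set): holds — descendants of delta are {mu}; none are in {alpha}.
Condition 2 (every backdoor path blocked by {alpha}):
  P1: blocked at fork node alpha ∈ conditioning set.
{alpha} satisfies the backdoor criterion.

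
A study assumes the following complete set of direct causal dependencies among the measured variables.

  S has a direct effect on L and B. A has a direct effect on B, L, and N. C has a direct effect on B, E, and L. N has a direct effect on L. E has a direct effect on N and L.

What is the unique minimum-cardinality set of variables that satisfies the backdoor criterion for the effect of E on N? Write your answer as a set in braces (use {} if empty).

Variables eligible for adjustment (non-descendants of E, excluding E and N): {A, B, C, S}.
Backdoor paths from E to N:
  P1: E <- C -> L <- S -> B <- A -> N
  P2: E <- C -> L <- A -> N
  P3: E <- C -> L <- N
  P4: E <- C -> B <- S -> L <- A -> N
  P5: E <- C -> B <- S -> L <- N
  P6: E <- C -> B <- A -> N
  P7: E <- C -> B <- A -> L <- N
Each backdoor path contains an unconditioned collider, so every path is already blocked with the empty conditioning set:
  P1: blocked at collider L (neither it nor any descendant is in the conditioning set).
  P2: blocked at collider L (neither it nor any descendant is in the conditioning set).
  P3: blocked at collider L (neither it nor any descendant is in the conditioning set).
  P4: blocked at collider B (neither it nor any descendant is in the conditioning set).
  P5: blocked at collider B (neither it nor any descendant is in the conditioning set).
  P6: blocked at collider B (neither it nor any descendant is in the conditioning set).
  P7: blocked at collider B (neither it nor any descendant is in the conditioning set).
The empty set is therefore the unique smallest valid set.

{}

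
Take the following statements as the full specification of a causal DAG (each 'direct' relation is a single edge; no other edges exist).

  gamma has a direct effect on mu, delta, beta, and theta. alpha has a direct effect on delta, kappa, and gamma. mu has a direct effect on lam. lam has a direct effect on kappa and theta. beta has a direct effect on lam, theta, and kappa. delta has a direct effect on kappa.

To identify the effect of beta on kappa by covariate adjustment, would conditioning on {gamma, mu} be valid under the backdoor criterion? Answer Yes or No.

Yes

Backdoor paths from beta to kappa (paths whose first edge points into beta):
  P1: beta <- gamma <- alpha -> delta -> kappa
  P2: beta <- gamma <- alpha -> kappa
  P3: beta <- gamma -> mu -> lam -> kappa
  P4: beta <- gamma -> delta <- alpha -> kappa
  P5: beta <- gamma -> delta -> kappa
  P6: beta <- gamma -> theta <- lam -> kappa
Condition 1 (no descendant of beta in the set): holds — descendants of beta are {kappa, lam, theta}; none are in {gamma, mu}.
Condition 2 (every backdoor path blocked by {gamma, mu}):
  P1: blocked at chain node gamma ∈ conditioning set.
  P2: blocked at chain node gamma ∈ conditioning set.
  P3: blocked at fork node gamma ∈ conditioning set.
  P4: blocked at fork node gamma ∈ conditioning set.
  P5: blocked at fork node gamma ∈ conditioning set.
  P6: blocked at fork node gamma ∈ conditioning set.
{gamma, mu} satisfies the backdoor criterion.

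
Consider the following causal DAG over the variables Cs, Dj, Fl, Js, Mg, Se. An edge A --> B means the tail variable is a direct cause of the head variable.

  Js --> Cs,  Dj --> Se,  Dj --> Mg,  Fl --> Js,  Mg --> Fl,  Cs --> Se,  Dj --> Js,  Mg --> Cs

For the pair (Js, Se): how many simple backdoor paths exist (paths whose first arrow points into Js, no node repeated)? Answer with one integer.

4

A backdoor path from Js to Se is any simple undirected path whose first edge points into Js (i.e. leaves Js via a parent).
Parents of Js: {Dj, Fl}.
Enumerating:
  P1: Js <- Dj -> Mg -> Cs -> Se
  P2: Js <- Dj -> Se
  P3: Js <- Fl <- Mg <- Dj -> Se
  P4: Js <- Fl <- Mg -> Cs -> Se
That exhausts the simple backdoor paths. Count: 4.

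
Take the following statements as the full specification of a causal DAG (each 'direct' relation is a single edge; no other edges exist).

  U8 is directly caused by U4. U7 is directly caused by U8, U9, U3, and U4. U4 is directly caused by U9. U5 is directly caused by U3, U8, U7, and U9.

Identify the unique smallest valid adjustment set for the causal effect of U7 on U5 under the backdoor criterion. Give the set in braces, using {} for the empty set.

{U3, U8, U9}

Variables eligible for adjustment (non-descendants of U7, excluding U7 and U5): {U3, U4, U8, U9}.
Backdoor paths from U7 to U5:
  P1: U7 <- U9 -> U4 -> U8 -> U5
  P2: U7 <- U9 -> U5
  P3: U7 <- U4 <- U9 -> U5
  P4: U7 <- U4 -> U8 -> U5
  P5: U7 <- U3 -> U5
  P6: U7 <- U8 <- U4 <- U9 -> U5
  P7: U7 <- U8 -> U5
The empty set is not sufficient: P1 (U7 <- U9 -> U4 -> U8 -> U5) has no collider blocking it and no conditioned non-collider, so it is open.
Try {U3, U8, U9}:
  P1: blocked at fork node U9 ∈ conditioning set.
  P2: blocked at fork node U9 ∈ conditioning set.
  P3: blocked at fork node U9 ∈ conditioning set.
  P4: blocked at chain node U8 ∈ conditioning set.
  P5: blocked at fork node U3 ∈ conditioning set.
  P6: blocked at chain node U8 ∈ conditioning set.
  P7: blocked at fork node U8 ∈ conditioning set.
{U3, U8, U9} contains no descendant of U7 and blocks every backdoor path.
Every element of {U3, U8, U9} is needed (dropping U3 leaves P5 open; dropping U8 leaves P4 open; dropping U9 leaves P2 open), so no proper subset is valid.
Among all size-3 subsets of the eligible variables, only {U3, U8, U9} blocks every backdoor path, so it is the unique smallest valid adjustment set.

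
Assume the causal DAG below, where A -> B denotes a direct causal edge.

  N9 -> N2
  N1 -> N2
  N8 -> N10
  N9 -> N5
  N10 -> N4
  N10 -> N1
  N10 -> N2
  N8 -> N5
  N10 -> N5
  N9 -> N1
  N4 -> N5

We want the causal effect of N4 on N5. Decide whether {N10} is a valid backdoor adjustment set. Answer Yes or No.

Backdoor paths from N4 to N5 (paths whose first edge points into N4):
  P1: N4 <- N10 <- N8 -> N5
  P2: N4 <- N10 -> N1 <- N9 -> N5
  P3: N4 <- N10 -> N1 -> N2 <- N9 -> N5
  P4: N4 <- N10 -> N2 <- N9 -> N5
  P5: N4 <- N10 -> N2 <- N1 <- N9 -> N5
  P6: N4 <- N10 -> N5
Condition 1 (no descendant of N4 in the set): holds — descendants of N4 are {N5}; none are in {N10}.
Condition 2 (every backdoor path blocked by {N10}):
  P1: blocked at chain node N10 ∈ conditioning set.
  P2: blocked at fork node N10 ∈ conditioning set.
  P3: blocked at fork node N10 ∈ conditioning set.
  P4: blocked at fork node N10 ∈ conditioning set.
  P5: blocked at fork node N10 ∈ conditioning set.
  P6: blocked at fork node N10 ∈ conditioning set.
{N10} satisfies the backdoor criterion.

Yes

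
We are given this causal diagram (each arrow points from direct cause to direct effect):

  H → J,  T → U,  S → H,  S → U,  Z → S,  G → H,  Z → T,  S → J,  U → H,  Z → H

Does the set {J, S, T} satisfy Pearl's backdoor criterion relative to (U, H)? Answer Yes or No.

Backdoor paths from U to H (paths whose first edge points into U):
  P1: U <- S <- Z -> H
  P2: U <- S -> H
  P3: U <- S -> J <- H
  P4: U <- T <- Z -> S -> H
  P5: U <- T <- Z -> S -> J <- H
  P6: U <- T <- Z -> H
Condition 1 (no descendant of U in the set): FAILS — J is a descendant of U.
Condition 2 (every backdoor path blocked by {J, S, T}):
  P1: blocked at chain node S ∈ conditioning set.
  P2: blocked at fork node S ∈ conditioning set.
  P3: blocked at fork node S ∈ conditioning set.
  P4: blocked at chain node T ∈ conditioning set.
  P5: blocked at chain node T ∈ conditioning set.
  P6: blocked at chain node T ∈ conditioning set.
{J, S, T} does not satisfy the backdoor criterion.

No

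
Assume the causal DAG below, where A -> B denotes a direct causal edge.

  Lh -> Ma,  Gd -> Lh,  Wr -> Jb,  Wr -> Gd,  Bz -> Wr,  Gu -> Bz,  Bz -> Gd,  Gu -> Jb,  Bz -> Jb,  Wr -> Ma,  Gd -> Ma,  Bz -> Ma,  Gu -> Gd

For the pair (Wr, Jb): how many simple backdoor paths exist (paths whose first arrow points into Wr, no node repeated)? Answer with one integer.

A backdoor path from Wr to Jb is any simple undirected path whose first edge points into Wr (i.e. leaves Wr via a parent).
Parents of Wr: {Bz}.
Enumerating:
  P1: Wr <- Bz <- Gu -> Jb
  P2: Wr <- Bz -> Gd <- Gu -> Jb
  P3: Wr <- Bz -> Jb
  P4: Wr <- Bz -> Ma <- Gd <- Gu -> Jb
  P5: Wr <- Bz -> Ma <- Lh <- Gd <- Gu -> Jb
That exhausts the simple backdoor paths. Count: 5.

5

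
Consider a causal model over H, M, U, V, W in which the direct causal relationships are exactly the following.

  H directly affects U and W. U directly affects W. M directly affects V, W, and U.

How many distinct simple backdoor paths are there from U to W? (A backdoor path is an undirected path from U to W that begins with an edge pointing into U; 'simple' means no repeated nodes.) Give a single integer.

A backdoor path from U to W is any simple undirected path whose first edge points into U (i.e. leaves U via a parent).
Parents of U: {H, M}.
Enumerating:
  P1: U <- M -> W
  P2: U <- H -> W
That exhausts the simple backdoor paths. Count: 2.

2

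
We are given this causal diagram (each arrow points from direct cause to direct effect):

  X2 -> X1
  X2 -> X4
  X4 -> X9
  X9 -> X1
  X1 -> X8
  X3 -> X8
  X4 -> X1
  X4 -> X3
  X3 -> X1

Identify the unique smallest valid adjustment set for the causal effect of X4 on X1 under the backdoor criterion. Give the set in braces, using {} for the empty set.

{X2}

Variables eligible for adjustment (non-descendants of X4, excluding X4 and X1): {X2}.
Backdoor paths from X4 to X1:
  P1: X4 <- X2 -> X1
The empty set is not sufficient: P1 (X4 <- X2 -> X1) has no collider blocking it and no conditioned non-collider, so it is open.
Try {X2}:
  P1: blocked at fork node X2 ∈ conditioning set.
{X2} contains no descendant of X4 and blocks every backdoor path.
{X2} is the unique smallest valid adjustment set.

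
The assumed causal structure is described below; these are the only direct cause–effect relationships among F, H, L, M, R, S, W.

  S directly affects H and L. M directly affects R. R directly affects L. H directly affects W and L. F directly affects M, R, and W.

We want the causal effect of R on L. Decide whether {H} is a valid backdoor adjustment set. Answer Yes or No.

Yes

Backdoor paths from R to L (paths whose first edge points into R):
  P1: R <- F -> W <- H <- S -> L
  P2: R <- F -> W <- H -> L
  P3: R <- M <- F -> W <- H <- S -> L
  P4: R <- M <- F -> W <- H -> L
Condition 1 (no descendant of R in the set): holds — descendants of R are {L}; none are in {H}.
Condition 2 (every backdoor path blocked by {H}):
  P1: blocked at collider W (neither it nor any descendant is in the conditioning set).
  P2: blocked at collider W (neither it nor any descendant is in the conditioning set).
  P3: blocked at collider W (neither it nor any descendant is in the conditioning set).
  P4: blocked at collider W (neither it nor any descendant is in the conditioning set).
{H} satisfies the backdoor criterion.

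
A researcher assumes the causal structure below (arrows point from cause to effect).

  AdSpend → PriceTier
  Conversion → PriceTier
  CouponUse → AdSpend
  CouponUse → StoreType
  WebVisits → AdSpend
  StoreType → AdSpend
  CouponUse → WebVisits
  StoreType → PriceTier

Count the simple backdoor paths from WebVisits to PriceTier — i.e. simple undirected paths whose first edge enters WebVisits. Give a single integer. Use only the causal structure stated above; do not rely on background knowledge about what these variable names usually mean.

A backdoor path from WebVisits to PriceTier is any simple undirected path whose first edge points into WebVisits (i.e. leaves WebVisits via a parent).
Parents of WebVisits: {CouponUse}.
Enumerating:
  P1: WebVisits <- CouponUse -> StoreType -> AdSpend -> PriceTier
  P2: WebVisits <- CouponUse -> StoreType -> PriceTier
  P3: WebVisits <- CouponUse -> AdSpend <- StoreType -> PriceTier
  P4: WebVisits <- CouponUse -> AdSpend -> PriceTier
That exhausts the simple backdoor paths. Count: 4.

4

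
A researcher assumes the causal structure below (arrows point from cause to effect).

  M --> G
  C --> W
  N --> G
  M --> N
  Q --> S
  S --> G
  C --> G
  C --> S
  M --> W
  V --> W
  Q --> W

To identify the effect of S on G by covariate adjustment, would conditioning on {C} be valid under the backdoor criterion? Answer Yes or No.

Backdoor paths from S to G (paths whose first edge points into S):
  P1: S <- C -> W <- M -> N -> G
  P2: S <- C -> W <- M -> G
  P3: S <- C -> G
  P4: S <- Q -> W <- C -> G
  P5: S <- Q -> W <- M -> N -> G
  P6: S <- Q -> W <- M -> G
Condition 1 (no descendant of S in the set): holds — descendants of S are {G}; none are in {C}.
Condition 2 (every backdoor path blocked by {C}):
  P1: blocked at fork node C ∈ conditioning set.
  P2: blocked at fork node C ∈ conditioning set.
  P3: blocked at fork node C ∈ conditioning set.
  P4: blocked at collider W (neither it nor any descendant is in the conditioning set).
  P5: blocked at collider W (neither it nor any descendant is in the conditioning set).
  P6: blocked at collider W (neither it nor any descendant is in the conditioning set).
{C} satisfies the backdoor criterion.

Yes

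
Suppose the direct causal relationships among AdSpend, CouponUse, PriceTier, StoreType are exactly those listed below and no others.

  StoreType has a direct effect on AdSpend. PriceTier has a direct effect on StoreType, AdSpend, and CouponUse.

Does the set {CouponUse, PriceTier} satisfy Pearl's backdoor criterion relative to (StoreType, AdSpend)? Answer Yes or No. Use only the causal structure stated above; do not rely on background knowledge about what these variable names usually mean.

Yes

Backdoor paths from StoreType to AdSpend (paths whose first edge points into StoreType):
  P1: StoreType <- PriceTier -> AdSpend
Condition 1 (no descendant of StoreType in the set): holds — descendants of StoreType are {AdSpend}; none are in {CouponUse, PriceTier}.
Condition 2 (every backdoor path blocked by {CouponUse, PriceTier}):
  P1: blocked at fork node PriceTier ∈ conditioning set.
{CouponUse, PriceTier} satisfies the backdoor criterion.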